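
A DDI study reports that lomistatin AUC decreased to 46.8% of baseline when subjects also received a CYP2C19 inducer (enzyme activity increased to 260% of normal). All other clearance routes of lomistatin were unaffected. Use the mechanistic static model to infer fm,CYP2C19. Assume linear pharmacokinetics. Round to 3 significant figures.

CL'/CL = 1 / 0.468 = 2.137
2.6·fm + (1 − fm) = 2.137
fm = (2.137 − 1) / (2.6 − 1) = 0.710

0.710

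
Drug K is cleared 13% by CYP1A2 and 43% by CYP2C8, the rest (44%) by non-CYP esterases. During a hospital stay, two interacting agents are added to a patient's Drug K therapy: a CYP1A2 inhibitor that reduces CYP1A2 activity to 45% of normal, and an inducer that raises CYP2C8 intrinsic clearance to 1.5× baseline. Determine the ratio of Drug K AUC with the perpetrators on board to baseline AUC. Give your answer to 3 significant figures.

0.875

The CYP1A2 pathway (13% of clearance) falls to 0.45× activity: 0.13 × 0.45 = 0.0585.
The CYP2C8 pathway (43% of clearance) is boosted to 1.5× activity: 0.43 × 1.5 = 0.645.
The remaining 44% of clearance is unaffected.
New clearance relative to baseline: 0.0585 + 0.645 + 0.44 = 1.1435.
AUC ∝ 1/CL: fold-change = 1 / 1.1435 = 0.875.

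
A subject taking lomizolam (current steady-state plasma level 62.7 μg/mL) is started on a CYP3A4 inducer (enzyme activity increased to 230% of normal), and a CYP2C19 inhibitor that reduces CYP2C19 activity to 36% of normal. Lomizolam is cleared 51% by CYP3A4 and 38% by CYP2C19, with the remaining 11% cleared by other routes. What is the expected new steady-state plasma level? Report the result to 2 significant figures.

44 μg/mL

The CYP3A4 pathway (51% of clearance) is boosted to 2.3× activity: 0.51 × 2.3 = 1.173.
The CYP2C19 pathway (38% of clearance) falls to 0.36× activity: 0.38 × 0.36 = 0.1368.
Non-CYP routes (11%) are unchanged.
CL_new/CL_old = 1.173 + 0.1368 + 0.11 = 1.4198.
New steady-state plasma level = 62.7 / 1.4198 = 44 μg/mL (concentration scales inversely with clearance).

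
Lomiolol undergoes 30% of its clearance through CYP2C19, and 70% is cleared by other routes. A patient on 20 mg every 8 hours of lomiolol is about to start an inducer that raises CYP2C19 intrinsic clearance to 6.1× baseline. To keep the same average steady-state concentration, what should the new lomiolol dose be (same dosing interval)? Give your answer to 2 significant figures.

The CYP2C19 pathway (30% of clearance) increases to 6.1× activity: 0.3 × 6.1 = 1.83.
The remaining 70% of clearance is unaffected.
Relative clearance = 1.83 + 0.7 = 2.53.
To maintain the same steady-state level, dose must scale with clearance: new dose = 20 × 2.53 = 51 mg.

51 mg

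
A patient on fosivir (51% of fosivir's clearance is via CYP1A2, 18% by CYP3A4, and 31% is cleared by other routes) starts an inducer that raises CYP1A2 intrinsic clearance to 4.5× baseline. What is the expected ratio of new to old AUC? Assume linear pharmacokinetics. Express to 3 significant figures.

0.359

The CYP1A2 pathway (51% of clearance) rises to 4.5× activity: 0.51 × 4.5 = 2.295.
CYP3A4 (18%) and the residual 31% are unaffected.
Relative clearance = 2.295 + 0.18 + 0.31 = 2.785.
AUC is inversely proportional to clearance, so the fold-change is 1 / 2.785 = 0.359.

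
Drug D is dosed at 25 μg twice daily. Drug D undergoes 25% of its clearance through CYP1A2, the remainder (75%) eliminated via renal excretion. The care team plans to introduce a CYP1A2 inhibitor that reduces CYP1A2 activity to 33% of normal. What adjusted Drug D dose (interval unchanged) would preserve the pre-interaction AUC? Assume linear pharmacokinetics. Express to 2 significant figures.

The CYP1A2 pathway (25% of clearance) is reduced to 0.33× activity: 0.25 × 0.33 = 0.0825.
Non-CYP routes (75%) are unchanged.
CL_new/CL_old = 0.0825 + 0.75 = 0.8325.
To maintain the same steady-state level, dose must scale with clearance: new dose = 25 × 0.8325 = 21 μg.

21 μg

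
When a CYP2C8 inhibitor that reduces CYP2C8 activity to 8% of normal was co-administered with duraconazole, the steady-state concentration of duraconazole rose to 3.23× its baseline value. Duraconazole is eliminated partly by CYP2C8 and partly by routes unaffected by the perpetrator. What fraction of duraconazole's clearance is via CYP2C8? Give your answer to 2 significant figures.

0.75

Let x = fm,CYP2C8. Because steady-state concentration ∝ 1/CL, relative clearance fell to 1/3.23 = 0.3096.
Only the CYP2C8 route changed, so 0.3096 = x·0.08 + (1 − x), giving x = 0.75.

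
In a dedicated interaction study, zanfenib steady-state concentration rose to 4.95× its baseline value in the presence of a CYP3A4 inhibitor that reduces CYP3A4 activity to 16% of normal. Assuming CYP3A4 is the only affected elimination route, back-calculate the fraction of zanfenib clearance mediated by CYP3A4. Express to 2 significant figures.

Let fm be the CYP3A4 fraction. New clearance relative to baseline = fm × 0.16 + (1 − fm).
Steady-state concentration ratio = 1 / (new CL fraction), so new CL fraction = 1 / 4.95 = 0.202.
fm × 0.16 + 1 − fm = 0.202  ⇒  fm × (0.16 − 1) = −0.798  ⇒  fm = 0.95.

0.95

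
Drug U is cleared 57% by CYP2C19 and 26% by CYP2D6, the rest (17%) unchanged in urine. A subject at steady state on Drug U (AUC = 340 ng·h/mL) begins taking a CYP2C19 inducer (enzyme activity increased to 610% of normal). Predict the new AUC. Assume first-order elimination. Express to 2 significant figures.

87 ng·h/mL

CYP2C19: 0.57 × 6.1 = 3.477
CYP2D6: 0.26 (unchanged)
Other: 0.17 (unchanged)
Relative clearance = 3.477 + 0.26 + 0.17 = 3.907.
With dosing unchanged, AUC scales as 1/CL: 340 / 3.907 = 87 ng·h/mL.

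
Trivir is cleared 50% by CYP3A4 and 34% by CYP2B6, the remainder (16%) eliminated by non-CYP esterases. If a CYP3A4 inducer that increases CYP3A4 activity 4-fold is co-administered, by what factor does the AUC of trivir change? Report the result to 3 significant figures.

The CYP3A4 pathway (50% of clearance) rises to 4× activity: 0.5 × 4 = 2.
CYP2B6 (34%) and the residual 16% are unaffected.
New clearance relative to baseline: 2 + 0.34 + 0.16 = 2.5.
AUC is inversely proportional to clearance, so the fold-change is 1 / 2.5 = 0.400.

0.400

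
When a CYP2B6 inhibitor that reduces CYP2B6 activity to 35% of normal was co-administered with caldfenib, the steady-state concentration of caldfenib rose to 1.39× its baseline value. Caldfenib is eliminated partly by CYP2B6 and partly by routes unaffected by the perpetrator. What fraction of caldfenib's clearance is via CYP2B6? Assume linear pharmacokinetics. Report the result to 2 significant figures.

0.43

CL'/CL = 1 / 1.39 = 0.7194
0.35·fm + (1 − fm) = 0.7194
fm = (0.7194 − 1) / (0.35 − 1) = 0.43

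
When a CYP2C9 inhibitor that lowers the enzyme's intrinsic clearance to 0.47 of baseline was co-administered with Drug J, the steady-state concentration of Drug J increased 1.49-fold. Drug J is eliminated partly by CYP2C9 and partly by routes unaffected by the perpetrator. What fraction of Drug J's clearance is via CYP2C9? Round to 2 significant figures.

0.62

Call the CYP2C9 fraction fm. After the interaction, CL_new/CL_old = fm × 0.47 + (1 − fm).
Steady-state concentration ratio = 1 / (new CL fraction), so new CL fraction = 1 / 1.49 = 0.6711.
fm × 0.47 + 1 − fm = 0.6711  ⇒  fm × (0.47 − 1) = −0.3289  ⇒  fm = 0.62.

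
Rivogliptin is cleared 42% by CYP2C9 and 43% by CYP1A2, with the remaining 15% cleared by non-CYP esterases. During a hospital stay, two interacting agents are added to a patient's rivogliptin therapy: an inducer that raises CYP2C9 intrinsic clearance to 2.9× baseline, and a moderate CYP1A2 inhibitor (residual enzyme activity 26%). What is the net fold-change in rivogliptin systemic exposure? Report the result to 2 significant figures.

0.68

The CYP2C9 pathway (42% of clearance) rises to 2.9× activity: 0.42 × 2.9 = 1.218.
The CYP1A2 pathway (43% of clearance) falls to 0.26× activity: 0.43 × 0.26 = 0.1118.
The remaining 15% of clearance is unaffected.
Relative clearance = 1.218 + 0.1118 + 0.15 = 1.4798.
Because systemic exposure varies inversely with clearance, the combined effect is 1 / 1.4798 = 0.68.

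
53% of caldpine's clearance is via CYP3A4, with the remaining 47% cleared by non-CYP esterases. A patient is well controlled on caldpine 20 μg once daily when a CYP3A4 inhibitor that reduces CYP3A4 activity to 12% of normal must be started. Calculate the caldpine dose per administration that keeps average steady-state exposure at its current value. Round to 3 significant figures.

10.7 μg

CYP3A4: 0.53 × 0.12 = 0.0636
Other: 0.47 (unchanged)
CL_new/CL_old = 0.0636 + 0.47 = 0.5336.
Exposure is unchanged when dose changes in proportion to clearance. New dose = 20 μg × 0.5336 = 10.7 μg.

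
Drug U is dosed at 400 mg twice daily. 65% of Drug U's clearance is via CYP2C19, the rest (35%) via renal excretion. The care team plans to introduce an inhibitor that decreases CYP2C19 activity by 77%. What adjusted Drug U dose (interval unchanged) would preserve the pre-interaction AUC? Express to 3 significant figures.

200 mg

CYP2C19: 0.65 × 0.23 = 0.1495
Other: 0.35 (unchanged)
New clearance relative to baseline: 0.1495 + 0.35 = 0.4995.
To maintain the same steady-state level, dose must scale with clearance: new dose = 400 × 0.4995 = 200 mg.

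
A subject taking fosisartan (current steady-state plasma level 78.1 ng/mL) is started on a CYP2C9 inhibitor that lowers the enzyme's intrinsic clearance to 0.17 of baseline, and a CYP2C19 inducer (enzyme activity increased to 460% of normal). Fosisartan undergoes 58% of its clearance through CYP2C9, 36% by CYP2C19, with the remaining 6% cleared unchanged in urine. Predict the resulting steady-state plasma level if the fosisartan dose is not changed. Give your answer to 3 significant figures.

43.0 ng/mL

The CYP2C9 pathway (58% of clearance) is reduced to 0.17× activity: 0.58 × 0.17 = 0.0986.
The CYP2C19 pathway (36% of clearance) is boosted to 4.6× activity: 0.36 × 4.6 = 1.656.
Non-CYP routes (6%) are unchanged.
Relative clearance = 0.0986 + 1.656 + 0.06 = 1.8146.
Steady-state plasma level ∝ 1/CL: new value = 78.1 / 1.8146 = 43.0 ng/mL.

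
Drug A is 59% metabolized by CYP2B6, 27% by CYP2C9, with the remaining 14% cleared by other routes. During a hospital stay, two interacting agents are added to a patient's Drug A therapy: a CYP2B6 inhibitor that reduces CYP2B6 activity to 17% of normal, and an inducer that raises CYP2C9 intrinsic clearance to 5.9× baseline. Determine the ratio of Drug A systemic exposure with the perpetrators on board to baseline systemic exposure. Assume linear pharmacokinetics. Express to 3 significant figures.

CYP2B6: 0.59 × 0.17 = 0.1003
CYP2C9: 0.27 × 5.9 = 1.593
Other: 0.14 (unchanged)
Relative clearance = 0.1003 + 1.593 + 0.14 = 1.8333.
Because systemic exposure varies inversely with clearance, the combined effect is 1 / 1.8333 = 0.545.

0.545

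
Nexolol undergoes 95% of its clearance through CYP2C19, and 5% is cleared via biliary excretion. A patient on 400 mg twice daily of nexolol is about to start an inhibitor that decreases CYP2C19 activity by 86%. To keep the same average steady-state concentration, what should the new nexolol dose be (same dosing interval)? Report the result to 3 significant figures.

CYP2C19: 0.95 × 0.14 = 0.133
Other: 0.05 (unchanged)
CL_new/CL_old = 0.133 + 0.05 = 0.183.
Css,avg = (dose rate)/CL, so holding Css fixed requires dose ∝ CL: 400 × 0.183 = 73.2 mg.

73.2 mg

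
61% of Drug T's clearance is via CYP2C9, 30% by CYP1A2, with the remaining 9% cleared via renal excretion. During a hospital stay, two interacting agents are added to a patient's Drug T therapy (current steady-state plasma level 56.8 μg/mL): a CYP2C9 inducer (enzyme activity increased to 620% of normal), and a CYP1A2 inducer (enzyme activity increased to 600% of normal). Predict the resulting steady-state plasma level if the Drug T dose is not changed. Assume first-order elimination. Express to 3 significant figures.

10.0 μg/mL

The CYP2C9 pathway (61% of clearance) is boosted to 6.2× activity: 0.61 × 6.2 = 3.782.
The CYP1A2 pathway (30% of clearance) rises to 6× activity: 0.3 × 6 = 1.8.
The remaining 9% of clearance is unaffected.
Relative clearance = 3.782 + 1.8 + 0.09 = 5.672.
Steady-state plasma level ∝ 1/CL: new value = 56.8 / 5.672 = 10.0 μg/mL.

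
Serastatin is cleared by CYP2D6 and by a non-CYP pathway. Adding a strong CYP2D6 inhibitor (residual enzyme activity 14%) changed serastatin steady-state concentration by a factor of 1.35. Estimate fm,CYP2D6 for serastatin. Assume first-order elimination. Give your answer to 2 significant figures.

CL'/CL = 1 / 1.35 = 0.7407
0.14·fm + (1 − fm) = 0.7407
fm = (0.7407 − 1) / (0.14 − 1) = 0.30

0.30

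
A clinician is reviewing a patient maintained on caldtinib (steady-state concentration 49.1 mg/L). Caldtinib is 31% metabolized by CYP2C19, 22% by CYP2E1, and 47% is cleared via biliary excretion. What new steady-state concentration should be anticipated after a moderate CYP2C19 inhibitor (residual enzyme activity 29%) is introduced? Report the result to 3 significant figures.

The CYP2C19 pathway (31% of clearance) falls to 0.29× activity: 0.31 × 0.29 = 0.0899.
CYP2E1 (22%) and the residual 47% are unaffected.
Relative clearance = 0.0899 + 0.22 + 0.47 = 0.7799.
New steady-state concentration = baseline ÷ relative clearance = 49.1 / 0.7799 = 63.0 mg/L.

63.0 mg/L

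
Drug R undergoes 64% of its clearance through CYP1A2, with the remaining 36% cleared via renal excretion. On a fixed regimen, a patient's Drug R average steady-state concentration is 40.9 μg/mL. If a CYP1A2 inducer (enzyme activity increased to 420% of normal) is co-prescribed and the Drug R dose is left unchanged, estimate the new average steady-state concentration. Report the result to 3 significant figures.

13.4 μg/mL

The CYP1A2 pathway (64% of clearance) increases to 4.2× activity: 0.64 × 4.2 = 2.688.
Non-CYP routes (36%) are unchanged.
New clearance relative to baseline: 2.688 + 0.36 = 3.048.
New average steady-state concentration = baseline ÷ relative clearance = 40.9 / 3.048 = 13.4 μg/mL.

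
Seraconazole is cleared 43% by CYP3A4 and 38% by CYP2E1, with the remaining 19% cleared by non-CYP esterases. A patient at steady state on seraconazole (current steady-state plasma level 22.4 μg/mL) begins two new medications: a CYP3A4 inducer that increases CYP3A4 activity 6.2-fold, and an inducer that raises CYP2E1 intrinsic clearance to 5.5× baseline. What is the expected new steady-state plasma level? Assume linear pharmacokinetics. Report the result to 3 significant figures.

CYP3A4: 0.43 × 6.2 = 2.666
CYP2E1: 0.38 × 5.5 = 2.09
Other: 0.19 (unchanged)
CL_new/CL_old = 2.666 + 2.09 + 0.19 = 4.946.
Steady-state plasma level ∝ 1/CL: new value = 22.4 / 4.946 = 4.53 μg/mL.

4.53 μg/mL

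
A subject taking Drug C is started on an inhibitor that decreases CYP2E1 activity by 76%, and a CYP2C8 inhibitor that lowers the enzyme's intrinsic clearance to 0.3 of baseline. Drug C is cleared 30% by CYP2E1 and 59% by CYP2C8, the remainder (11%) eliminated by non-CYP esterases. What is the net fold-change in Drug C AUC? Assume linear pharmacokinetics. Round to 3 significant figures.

2.79

The CYP2E1 pathway (30% of clearance) drops to 0.24× activity: 0.3 × 0.24 = 0.072.
The CYP2C8 pathway (59% of clearance) is reduced to 0.3× activity: 0.59 × 0.3 = 0.177.
The remaining 11% of clearance is unaffected.
Relative clearance = 0.072 + 0.177 + 0.11 = 0.359.
AUC ∝ 1/CL: fold-change = 1 / 0.359 = 2.79.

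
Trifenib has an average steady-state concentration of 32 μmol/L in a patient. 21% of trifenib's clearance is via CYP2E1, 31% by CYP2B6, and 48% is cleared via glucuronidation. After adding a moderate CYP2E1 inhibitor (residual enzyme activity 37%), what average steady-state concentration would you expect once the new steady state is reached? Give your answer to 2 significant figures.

37 μmol/L

The CYP2E1 pathway (21% of clearance) falls to 0.37× activity: 0.21 × 0.37 = 0.0777.
CYP2B6 (31%) and the residual 48% are unaffected.
New clearance relative to baseline: 0.0777 + 0.31 + 0.48 = 0.8677.
With dosing unchanged, average steady-state concentration scales as 1/CL: 32 / 0.8677 = 37 μmol/L.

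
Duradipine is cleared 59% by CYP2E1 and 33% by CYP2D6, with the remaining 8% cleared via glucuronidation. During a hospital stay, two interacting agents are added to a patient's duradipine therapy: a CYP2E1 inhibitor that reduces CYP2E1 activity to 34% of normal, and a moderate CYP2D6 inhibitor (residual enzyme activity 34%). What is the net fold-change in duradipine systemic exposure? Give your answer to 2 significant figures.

The CYP2E1 pathway (59% of clearance) drops to 0.34× activity: 0.59 × 0.34 = 0.2006.
The CYP2D6 pathway (33% of clearance) falls to 0.34× activity: 0.33 × 0.34 = 0.1122.
The remaining 8% of clearance is unaffected.
CL_new/CL_old = 0.2006 + 0.1122 + 0.08 = 0.3928.
Net systemic exposure ratio = 1 / 0.3928 = 2.5.

2.5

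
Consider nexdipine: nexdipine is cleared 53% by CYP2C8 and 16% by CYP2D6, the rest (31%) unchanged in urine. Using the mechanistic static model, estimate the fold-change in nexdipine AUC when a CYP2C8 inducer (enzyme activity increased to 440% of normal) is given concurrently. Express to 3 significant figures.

0.357

The CYP2C8 pathway (53% of clearance) is boosted to 4.4× activity: 0.53 × 4.4 = 2.332.
CYP2D6 (16%) and the residual 31% are unaffected.
New clearance relative to baseline: 2.332 + 0.16 + 0.31 = 2.802.
AUC ratio = CL_old/CL_new = 1 / 2.802 = 0.357.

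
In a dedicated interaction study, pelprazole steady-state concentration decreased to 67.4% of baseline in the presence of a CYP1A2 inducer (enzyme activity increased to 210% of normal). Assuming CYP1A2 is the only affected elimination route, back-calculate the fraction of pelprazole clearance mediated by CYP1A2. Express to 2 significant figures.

0.44

Let x = fm,CYP1A2. Because steady-state concentration ∝ 1/CL, relative clearance rose to 1/0.674 = 1.484.
Setting x·2.1 + (1 − x) = 1.484 and solving: x = (1.484 − 1)/(2.1 − 1) = 0.44.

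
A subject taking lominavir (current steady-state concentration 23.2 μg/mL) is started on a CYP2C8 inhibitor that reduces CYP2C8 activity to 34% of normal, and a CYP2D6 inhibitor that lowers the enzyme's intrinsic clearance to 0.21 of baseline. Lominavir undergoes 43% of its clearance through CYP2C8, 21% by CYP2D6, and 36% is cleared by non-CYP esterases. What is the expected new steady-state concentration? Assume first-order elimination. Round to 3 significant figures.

42.2 μg/mL

CYP2C8: 0.43 × 0.34 = 0.1462
CYP2D6: 0.21 × 0.21 = 0.0441
Other: 0.36 (unchanged)
CL_new/CL_old = 0.1462 + 0.0441 + 0.36 = 0.5503.
Dividing the baseline by the relative clearance: 23.2 / 0.5503 = 42.2 μg/mL.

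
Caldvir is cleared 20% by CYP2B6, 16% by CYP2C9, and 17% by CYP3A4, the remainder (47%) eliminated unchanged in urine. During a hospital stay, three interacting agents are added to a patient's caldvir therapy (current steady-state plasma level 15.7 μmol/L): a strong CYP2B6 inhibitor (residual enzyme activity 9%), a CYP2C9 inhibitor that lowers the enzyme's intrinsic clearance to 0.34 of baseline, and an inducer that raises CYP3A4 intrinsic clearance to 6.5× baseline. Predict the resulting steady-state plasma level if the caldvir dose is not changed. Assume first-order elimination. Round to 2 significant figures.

9.5 μmol/L

The CYP2B6 pathway (20% of clearance) drops to 0.09× activity: 0.2 × 0.09 = 0.018.
The CYP2C9 pathway (16% of clearance) falls to 0.34× activity: 0.16 × 0.34 = 0.0544.
The CYP3A4 pathway (17% of clearance) increases to 6.5× activity: 0.17 × 6.5 = 1.105.
The remaining 47% of clearance is unaffected.
New clearance relative to baseline: 0.018 + 0.0544 + 1.105 + 0.47 = 1.6474.
New steady-state plasma level = 15.7 / 1.6474 = 9.5 μmol/L (concentration scales inversely with clearance).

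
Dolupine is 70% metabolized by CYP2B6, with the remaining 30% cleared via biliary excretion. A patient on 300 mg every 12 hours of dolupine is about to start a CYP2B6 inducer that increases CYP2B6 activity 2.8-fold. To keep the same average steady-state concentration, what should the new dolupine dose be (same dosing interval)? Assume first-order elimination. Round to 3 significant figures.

678 mg

CYP2B6: 0.7 × 2.8 = 1.96
Other: 0.3 (unchanged)
Relative clearance = 1.96 + 0.3 = 2.26.
To maintain the same steady-state level, dose must scale with clearance: new dose = 300 × 2.26 = 678 mg.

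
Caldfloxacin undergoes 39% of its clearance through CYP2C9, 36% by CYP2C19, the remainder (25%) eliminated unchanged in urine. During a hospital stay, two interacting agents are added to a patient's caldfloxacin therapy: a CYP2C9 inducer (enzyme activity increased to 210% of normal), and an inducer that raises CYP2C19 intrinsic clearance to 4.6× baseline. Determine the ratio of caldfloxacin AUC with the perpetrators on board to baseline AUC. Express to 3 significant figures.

The CYP2C9 pathway (39% of clearance) is boosted to 2.1× activity: 0.39 × 2.1 = 0.819.
The CYP2C19 pathway (36% of clearance) increases to 4.6× activity: 0.36 × 4.6 = 1.656.
Non-CYP routes (25%) are unchanged.
Relative clearance = 0.819 + 1.656 + 0.25 = 2.725.
Net AUC ratio = 1 / 2.725 = 0.367.

0.367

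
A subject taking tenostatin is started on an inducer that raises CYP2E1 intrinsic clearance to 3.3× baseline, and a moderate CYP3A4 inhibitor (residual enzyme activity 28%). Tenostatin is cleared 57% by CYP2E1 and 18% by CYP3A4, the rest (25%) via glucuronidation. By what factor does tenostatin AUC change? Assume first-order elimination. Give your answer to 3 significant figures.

0.458

The CYP2E1 pathway (57% of clearance) is boosted to 3.3× activity: 0.57 × 3.3 = 1.881.
The CYP3A4 pathway (18% of clearance) drops to 0.28× activity: 0.18 × 0.28 = 0.0504.
Non-CYP routes (25%) are unchanged.
CL_new/CL_old = 1.881 + 0.0504 + 0.25 = 2.1814.
Because AUC varies inversely with clearance, the combined effect is 1 / 2.1814 = 0.458.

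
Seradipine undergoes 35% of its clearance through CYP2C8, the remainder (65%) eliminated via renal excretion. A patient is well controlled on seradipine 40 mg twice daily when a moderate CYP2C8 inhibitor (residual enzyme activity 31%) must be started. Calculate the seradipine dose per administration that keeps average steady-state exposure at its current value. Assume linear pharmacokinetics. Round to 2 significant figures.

CYP2C8: 0.35 × 0.31 = 0.1085
Other: 0.65 (unchanged)
CL_new/CL_old = 0.1085 + 0.65 = 0.7585.
To maintain the same steady-state level, dose must scale with clearance: new dose = 40 × 0.7585 = 30 mg.

30 mg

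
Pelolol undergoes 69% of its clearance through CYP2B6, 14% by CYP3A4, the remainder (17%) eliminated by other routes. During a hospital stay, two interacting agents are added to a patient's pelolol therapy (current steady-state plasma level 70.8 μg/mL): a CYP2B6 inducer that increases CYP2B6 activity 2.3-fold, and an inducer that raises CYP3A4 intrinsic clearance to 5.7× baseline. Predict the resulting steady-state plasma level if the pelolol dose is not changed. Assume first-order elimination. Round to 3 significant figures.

The CYP2B6 pathway (69% of clearance) rises to 2.3× activity: 0.69 × 2.3 = 1.587.
The CYP3A4 pathway (14% of clearance) increases to 5.7× activity: 0.14 × 5.7 = 0.798.
The remaining 17% of clearance is unaffected.
CL_new/CL_old = 1.587 + 0.798 + 0.17 = 2.555.
Dividing the baseline by the relative clearance: 70.8 / 2.555 = 27.7 μg/mL.

27.7 μg/mL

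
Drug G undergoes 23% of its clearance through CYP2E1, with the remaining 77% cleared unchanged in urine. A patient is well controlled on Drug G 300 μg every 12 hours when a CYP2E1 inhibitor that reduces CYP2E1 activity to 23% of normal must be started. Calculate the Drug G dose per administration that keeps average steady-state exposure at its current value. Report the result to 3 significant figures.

The CYP2E1 pathway (23% of clearance) falls to 0.23× activity: 0.23 × 0.23 = 0.0529.
The remaining 77% of clearance is unaffected.
CL_new/CL_old = 0.0529 + 0.77 = 0.8229.
To maintain the same steady-state level, dose must scale with clearance: new dose = 300 × 0.8229 = 247 μg.

247 μg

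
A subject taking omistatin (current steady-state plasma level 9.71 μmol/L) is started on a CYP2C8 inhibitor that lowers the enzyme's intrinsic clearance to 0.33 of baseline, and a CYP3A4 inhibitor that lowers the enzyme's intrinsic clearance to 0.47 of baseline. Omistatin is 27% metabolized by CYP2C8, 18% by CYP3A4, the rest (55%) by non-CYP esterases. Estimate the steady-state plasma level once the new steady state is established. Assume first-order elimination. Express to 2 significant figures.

13 μmol/L

The CYP2C8 pathway (27% of clearance) falls to 0.33× activity: 0.27 × 0.33 = 0.0891.
The CYP3A4 pathway (18% of clearance) is reduced to 0.47× activity: 0.18 × 0.47 = 0.0846.
Non-CYP routes (55%) are unchanged.
CL_new/CL_old = 0.0891 + 0.0846 + 0.55 = 0.7237.
Steady-state plasma level ∝ 1/CL: new value = 9.71 / 0.7237 = 13 μmol/L.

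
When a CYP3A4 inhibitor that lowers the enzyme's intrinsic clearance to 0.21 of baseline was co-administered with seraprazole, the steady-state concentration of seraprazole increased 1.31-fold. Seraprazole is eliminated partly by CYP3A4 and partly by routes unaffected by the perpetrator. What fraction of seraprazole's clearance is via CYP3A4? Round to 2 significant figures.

Call the CYP3A4 fraction fm. After the interaction, CL_new/CL_old = fm × 0.21 + (1 − fm).
Steady-state concentration ratio = 1 / (new CL fraction), so new CL fraction = 1 / 1.31 = 0.7634.
fm × 0.21 + 1 − fm = 0.7634  ⇒  fm × (0.21 − 1) = −0.2366  ⇒  fm = 0.30.

0.30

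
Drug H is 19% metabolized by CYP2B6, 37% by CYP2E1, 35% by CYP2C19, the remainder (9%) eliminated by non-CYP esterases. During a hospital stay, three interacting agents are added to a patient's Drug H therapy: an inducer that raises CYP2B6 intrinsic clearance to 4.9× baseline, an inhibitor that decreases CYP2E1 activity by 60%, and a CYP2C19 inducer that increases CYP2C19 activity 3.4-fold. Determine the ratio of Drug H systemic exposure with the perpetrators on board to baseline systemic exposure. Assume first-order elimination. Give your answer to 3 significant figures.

0.424

CYP2B6: 0.19 × 4.9 = 0.931
CYP2E1: 0.37 × 0.4 = 0.148
CYP2C19: 0.35 × 3.4 = 1.19
Other: 0.09 (unchanged)
New clearance relative to baseline: 0.931 + 0.148 + 1.19 + 0.09 = 2.359.
Systemic exposure ∝ 1/CL: fold-change = 1 / 2.359 = 0.424.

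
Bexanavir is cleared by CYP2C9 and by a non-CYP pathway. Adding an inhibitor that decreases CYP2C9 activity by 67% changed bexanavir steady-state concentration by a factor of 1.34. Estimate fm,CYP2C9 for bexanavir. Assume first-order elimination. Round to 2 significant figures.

0.38

Let x = fm,CYP2C9. Because steady-state concentration ∝ 1/CL, relative clearance fell to 1/1.34 = 0.7463.
Setting x·0.33 + (1 − x) = 0.7463 and solving: x = (0.7463 − 1)/(0.33 − 1) = 0.38.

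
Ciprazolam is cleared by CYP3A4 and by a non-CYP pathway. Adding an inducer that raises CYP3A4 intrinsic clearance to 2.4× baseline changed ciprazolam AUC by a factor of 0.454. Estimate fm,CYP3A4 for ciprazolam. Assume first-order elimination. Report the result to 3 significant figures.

CL'/CL = 1 / 0.454 = 2.203
2.4·fm + (1 − fm) = 2.203
fm = (2.203 − 1) / (2.4 − 1) = 0.859

0.859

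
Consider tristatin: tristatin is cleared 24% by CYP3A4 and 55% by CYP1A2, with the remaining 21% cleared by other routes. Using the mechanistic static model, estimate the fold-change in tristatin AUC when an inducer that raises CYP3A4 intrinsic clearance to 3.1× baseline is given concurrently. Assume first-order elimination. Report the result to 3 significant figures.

0.665

The CYP3A4 pathway (24% of clearance) is boosted to 3.1× activity: 0.24 × 3.1 = 0.744.
CYP1A2 (55%) and the residual 21% are unaffected.
Relative clearance = 0.744 + 0.55 + 0.21 = 1.504.
Since AUC ∝ 1/CL, the ratio is 1 / 1.504 = 0.665.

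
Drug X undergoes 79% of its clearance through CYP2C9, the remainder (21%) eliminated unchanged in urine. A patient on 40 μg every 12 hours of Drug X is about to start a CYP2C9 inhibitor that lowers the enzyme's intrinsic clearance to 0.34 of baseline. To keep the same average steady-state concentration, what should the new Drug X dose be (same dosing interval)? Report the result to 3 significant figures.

The CYP2C9 pathway (79% of clearance) is reduced to 0.34× activity: 0.79 × 0.34 = 0.2686.
The remaining 21% of clearance is unaffected.
Relative clearance = 0.2686 + 0.21 = 0.4786.
Css,avg = (dose rate)/CL, so holding Css fixed requires dose ∝ CL: 40 × 0.4786 = 19.1 μg.

19.1 μg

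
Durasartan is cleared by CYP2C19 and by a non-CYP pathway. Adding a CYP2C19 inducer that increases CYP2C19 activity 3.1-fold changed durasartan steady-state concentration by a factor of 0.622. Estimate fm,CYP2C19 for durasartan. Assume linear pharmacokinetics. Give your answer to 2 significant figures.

Write x for the fraction cleared via CYP2C19. The observed steady-state concentration change means clearance rose to 1/0.622 = 1.608 of baseline.
Only the CYP2C19 route changed, so 1.608 = x·3.1 + (1 − x), giving x = 0.29.

0.29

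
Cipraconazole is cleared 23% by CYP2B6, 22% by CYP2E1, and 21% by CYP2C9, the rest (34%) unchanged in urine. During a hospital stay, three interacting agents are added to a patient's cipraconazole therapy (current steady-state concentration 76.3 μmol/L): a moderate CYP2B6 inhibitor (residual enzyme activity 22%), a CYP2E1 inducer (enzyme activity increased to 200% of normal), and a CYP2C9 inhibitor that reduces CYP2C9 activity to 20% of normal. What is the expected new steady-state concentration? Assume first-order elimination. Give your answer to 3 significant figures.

87.4 μmol/L

The CYP2B6 pathway (23% of clearance) falls to 0.22× activity: 0.23 × 0.22 = 0.0506.
The CYP2E1 pathway (22% of clearance) increases to 2× activity: 0.22 × 2 = 0.44.
The CYP2C9 pathway (21% of clearance) is reduced to 0.2× activity: 0.21 × 0.2 = 0.042.
Non-CYP routes (34%) are unchanged.
Relative clearance = 0.0506 + 0.44 + 0.042 + 0.34 = 0.8726.
Dividing the baseline by the relative clearance: 76.3 / 0.8726 = 87.4 μmol/L.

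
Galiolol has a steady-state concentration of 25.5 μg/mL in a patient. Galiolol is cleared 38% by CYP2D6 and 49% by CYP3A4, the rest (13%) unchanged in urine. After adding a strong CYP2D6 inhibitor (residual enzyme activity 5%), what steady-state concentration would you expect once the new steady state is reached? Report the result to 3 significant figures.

The CYP2D6 pathway (38% of clearance) drops to 0.05× activity: 0.38 × 0.05 = 0.019.
CYP3A4 (49%) and the residual 13% are unaffected.
Relative clearance = 0.019 + 0.49 + 0.13 = 0.639.
With dosing unchanged, steady-state concentration scales as 1/CL: 25.5 / 0.639 = 39.9 μg/mL.

39.9 μg/mL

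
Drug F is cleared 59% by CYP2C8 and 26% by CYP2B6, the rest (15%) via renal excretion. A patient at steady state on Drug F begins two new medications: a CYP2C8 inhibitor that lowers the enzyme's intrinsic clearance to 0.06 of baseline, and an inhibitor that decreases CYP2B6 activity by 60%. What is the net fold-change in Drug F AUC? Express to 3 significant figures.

The CYP2C8 pathway (59% of clearance) drops to 0.06× activity: 0.59 × 0.06 = 0.0354.
The CYP2B6 pathway (26% of clearance) falls to 0.4× activity: 0.26 × 0.4 = 0.104.
Non-CYP routes (15%) are unchanged.
CL_new/CL_old = 0.0354 + 0.104 + 0.15 = 0.2894.
Net AUC ratio = 1 / 0.2894 = 3.46.

3.46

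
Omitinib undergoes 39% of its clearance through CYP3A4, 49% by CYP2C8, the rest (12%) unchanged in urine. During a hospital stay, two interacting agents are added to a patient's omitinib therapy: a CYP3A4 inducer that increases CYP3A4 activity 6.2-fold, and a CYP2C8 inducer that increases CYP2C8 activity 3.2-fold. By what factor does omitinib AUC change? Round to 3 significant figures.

The CYP3A4 pathway (39% of clearance) rises to 6.2× activity: 0.39 × 6.2 = 2.418.
The CYP2C8 pathway (49% of clearance) is boosted to 3.2× activity: 0.49 × 3.2 = 1.568.
Non-CYP routes (12%) are unchanged.
CL_new/CL_old = 2.418 + 1.568 + 0.12 = 4.106.
Net AUC ratio = 1 / 4.106 = 0.244.

0.244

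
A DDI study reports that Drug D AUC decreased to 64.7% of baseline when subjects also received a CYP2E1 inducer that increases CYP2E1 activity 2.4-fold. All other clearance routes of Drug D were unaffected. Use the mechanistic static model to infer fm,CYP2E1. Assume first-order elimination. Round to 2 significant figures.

0.39

Write x for the fraction cleared via CYP2E1. The observed AUC change means clearance rose to 1/0.647 = 1.546 of baseline.
Setting x·2.4 + (1 − x) = 1.546 and solving: x = (1.546 − 1)/(2.4 − 1) = 0.39.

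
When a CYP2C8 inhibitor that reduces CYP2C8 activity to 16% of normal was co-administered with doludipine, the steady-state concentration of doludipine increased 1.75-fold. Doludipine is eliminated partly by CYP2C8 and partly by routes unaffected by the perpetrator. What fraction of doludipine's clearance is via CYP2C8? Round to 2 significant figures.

Let fm be the CYP2C8 fraction. New clearance relative to baseline = fm × 0.16 + (1 − fm).
Steady-state concentration ratio = 1 / (new CL fraction), so new CL fraction = 1 / 1.75 = 0.5714.
fm × 0.16 + 1 − fm = 0.5714  ⇒  fm × (0.16 − 1) = −0.4286  ⇒  fm = 0.51.

0.51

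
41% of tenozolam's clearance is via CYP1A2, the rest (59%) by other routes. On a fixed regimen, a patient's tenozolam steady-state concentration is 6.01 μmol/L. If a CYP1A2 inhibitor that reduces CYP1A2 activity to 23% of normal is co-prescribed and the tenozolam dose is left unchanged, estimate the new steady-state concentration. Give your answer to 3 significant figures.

8.78 μmol/L

The CYP1A2 pathway (41% of clearance) drops to 0.23× activity: 0.41 × 0.23 = 0.0943.
The remaining 59% of clearance is unaffected.
New clearance relative to baseline: 0.0943 + 0.59 = 0.6843.
With dosing unchanged, steady-state concentration scales as 1/CL: 6.01 / 0.6843 = 8.78 μmol/L.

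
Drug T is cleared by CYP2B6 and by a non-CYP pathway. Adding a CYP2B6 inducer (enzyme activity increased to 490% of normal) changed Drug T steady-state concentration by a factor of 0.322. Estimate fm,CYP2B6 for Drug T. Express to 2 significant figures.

0.54

Write x for the fraction cleared via CYP2B6. The observed steady-state concentration change means clearance rose to 1/0.322 = 3.106 of baseline.
Only the CYP2B6 route changed, so 3.106 = x·4.9 + (1 − x), giving x = 0.54.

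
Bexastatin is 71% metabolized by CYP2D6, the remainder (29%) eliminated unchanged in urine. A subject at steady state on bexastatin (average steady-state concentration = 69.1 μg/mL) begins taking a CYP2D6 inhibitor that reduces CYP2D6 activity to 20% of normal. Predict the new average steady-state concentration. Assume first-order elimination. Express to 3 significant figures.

The CYP2D6 pathway (71% of clearance) falls to 0.2× activity: 0.71 × 0.2 = 0.142.
Non-CYP routes (29%) are unchanged.
Relative clearance = 0.142 + 0.29 = 0.432.
With dosing unchanged, average steady-state concentration scales as 1/CL: 69.1 / 0.432 = 160 μg/mL.

160 μg/mL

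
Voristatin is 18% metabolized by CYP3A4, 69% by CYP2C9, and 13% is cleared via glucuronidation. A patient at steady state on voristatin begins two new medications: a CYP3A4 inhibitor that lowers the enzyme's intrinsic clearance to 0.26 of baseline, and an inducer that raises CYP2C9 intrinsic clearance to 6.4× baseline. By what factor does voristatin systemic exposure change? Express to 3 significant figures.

CYP3A4: 0.18 × 0.26 = 0.0468
CYP2C9: 0.69 × 6.4 = 4.416
Other: 0.13 (unchanged)
CL_new/CL_old = 0.0468 + 4.416 + 0.13 = 4.5928.
Net systemic exposure ratio = 1 / 4.5928 = 0.218.

0.218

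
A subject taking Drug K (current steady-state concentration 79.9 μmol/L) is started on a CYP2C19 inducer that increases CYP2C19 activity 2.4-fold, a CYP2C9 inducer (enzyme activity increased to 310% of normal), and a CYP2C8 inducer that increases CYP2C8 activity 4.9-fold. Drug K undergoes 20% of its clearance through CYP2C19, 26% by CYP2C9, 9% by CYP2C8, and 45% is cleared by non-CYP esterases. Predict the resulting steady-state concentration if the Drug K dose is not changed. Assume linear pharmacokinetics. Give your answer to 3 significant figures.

The CYP2C19 pathway (20% of clearance) increases to 2.4× activity: 0.2 × 2.4 = 0.48.
The CYP2C9 pathway (26% of clearance) increases to 3.1× activity: 0.26 × 3.1 = 0.806.
The CYP2C8 pathway (9% of clearance) rises to 4.9× activity: 0.09 × 4.9 = 0.441.
The remaining 45% of clearance is unaffected.
Relative clearance = 0.48 + 0.806 + 0.441 + 0.45 = 2.177.
Dividing the baseline by the relative clearance: 79.9 / 2.177 = 36.7 μmol/L.

36.7 μmol/L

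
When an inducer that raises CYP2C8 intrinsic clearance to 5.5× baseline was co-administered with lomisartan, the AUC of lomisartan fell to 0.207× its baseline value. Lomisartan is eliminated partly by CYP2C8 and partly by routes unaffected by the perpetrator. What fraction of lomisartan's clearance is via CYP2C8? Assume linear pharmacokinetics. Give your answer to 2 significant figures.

Let x = fm,CYP2C8. Because AUC ∝ 1/CL, relative clearance rose to 1/0.207 = 4.831.
Only the CYP2C8 route changed, so 4.831 = x·5.5 + (1 − x), giving x = 0.85.

0.85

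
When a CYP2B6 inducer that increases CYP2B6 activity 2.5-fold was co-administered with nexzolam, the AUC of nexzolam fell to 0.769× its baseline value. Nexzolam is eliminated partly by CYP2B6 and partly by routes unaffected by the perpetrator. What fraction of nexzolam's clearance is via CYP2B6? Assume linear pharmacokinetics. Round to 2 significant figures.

0.20

Write x for the fraction cleared via CYP2B6. The observed AUC change means clearance rose to 1/0.769 = 1.3 of baseline.
Setting x·2.5 + (1 − x) = 1.3 and solving: x = (1.3 − 1)/(2.5 − 1) = 0.20.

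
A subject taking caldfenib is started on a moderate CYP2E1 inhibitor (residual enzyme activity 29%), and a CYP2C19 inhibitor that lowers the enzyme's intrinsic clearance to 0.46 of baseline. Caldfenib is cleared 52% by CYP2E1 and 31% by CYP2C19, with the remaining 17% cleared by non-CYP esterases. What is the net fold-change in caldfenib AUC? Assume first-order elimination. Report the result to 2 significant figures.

CYP2E1: 0.52 × 0.29 = 0.1508
CYP2C19: 0.31 × 0.46 = 0.1426
Other: 0.17 (unchanged)
Relative clearance = 0.1508 + 0.1426 + 0.17 = 0.4634.
Net AUC ratio = 1 / 0.4634 = 2.2.

2.2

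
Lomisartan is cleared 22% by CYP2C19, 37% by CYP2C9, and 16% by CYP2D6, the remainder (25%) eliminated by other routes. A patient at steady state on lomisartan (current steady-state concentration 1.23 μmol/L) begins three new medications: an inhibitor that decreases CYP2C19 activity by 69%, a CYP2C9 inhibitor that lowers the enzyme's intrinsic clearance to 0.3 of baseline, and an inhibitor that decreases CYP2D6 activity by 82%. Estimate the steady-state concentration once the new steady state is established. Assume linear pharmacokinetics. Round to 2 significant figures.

2.7 μmol/L

The CYP2C19 pathway (22% of clearance) falls to 0.31× activity: 0.22 × 0.31 = 0.0682.
The CYP2C9 pathway (37% of clearance) drops to 0.3× activity: 0.37 × 0.3 = 0.111.
The CYP2D6 pathway (16% of clearance) is reduced to 0.18× activity: 0.16 × 0.18 = 0.0288.
The remaining 25% of clearance is unaffected.
New clearance relative to baseline: 0.0682 + 0.111 + 0.0288 + 0.25 = 0.458.
New steady-state concentration = 1.23 / 0.458 = 2.7 μmol/L (concentration scales inversely with clearance).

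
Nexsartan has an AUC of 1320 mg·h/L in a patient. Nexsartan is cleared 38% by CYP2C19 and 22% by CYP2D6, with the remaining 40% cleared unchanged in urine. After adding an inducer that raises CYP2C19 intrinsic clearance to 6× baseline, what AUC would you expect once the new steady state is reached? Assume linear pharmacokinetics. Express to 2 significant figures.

CYP2C19: 0.38 × 6 = 2.28
CYP2D6: 0.22 (unchanged)
Other: 0.4 (unchanged)
New clearance relative to baseline: 2.28 + 0.22 + 0.4 = 2.9.
With dosing unchanged, AUC scales as 1/CL: 1320 / 2.9 = 4.6 × 10² mg·h/L.

4.6 × 10² mg·h/L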